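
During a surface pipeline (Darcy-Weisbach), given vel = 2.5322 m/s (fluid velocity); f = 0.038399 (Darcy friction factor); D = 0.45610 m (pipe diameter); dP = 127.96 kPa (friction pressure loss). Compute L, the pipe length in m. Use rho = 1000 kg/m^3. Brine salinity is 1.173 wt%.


L = dP*1000*D / (f*rho*vel^2/2)
L = 127.96*1000*0.45610 / (0.038399*1000*2.5322^2/2)
L = 474.08 m


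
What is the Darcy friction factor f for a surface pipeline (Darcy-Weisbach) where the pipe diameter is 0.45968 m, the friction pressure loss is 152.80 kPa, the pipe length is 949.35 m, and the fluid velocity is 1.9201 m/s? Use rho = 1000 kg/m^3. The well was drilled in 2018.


f = dP*1000 / ((L/D)*(rho*vel^2/2))
f = 152.80*1000 / ((949.35/0.45968)*(1000*1.9201^2/2))
f = 0.040136


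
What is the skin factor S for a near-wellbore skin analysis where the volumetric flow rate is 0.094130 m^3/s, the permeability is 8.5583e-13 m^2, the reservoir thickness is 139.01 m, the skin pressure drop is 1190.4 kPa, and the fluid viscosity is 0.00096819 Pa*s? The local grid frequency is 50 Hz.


S = dP_s * 1000 * 2*pi*k*hr / (q*mu)
S = 1190.4 * 1000 * 2*pi*8.5583e-13*139.01 / (0.094130*0.00096819)
S = 9.7638


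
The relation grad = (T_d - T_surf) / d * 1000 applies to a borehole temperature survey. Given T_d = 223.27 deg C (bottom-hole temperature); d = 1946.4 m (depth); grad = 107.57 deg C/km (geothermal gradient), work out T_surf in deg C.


T_surf = T_d - grad * d / 1000
T_surf = 223.27 - 107.57 * 1946.4 / 1000
T_surf = 13.896 deg C


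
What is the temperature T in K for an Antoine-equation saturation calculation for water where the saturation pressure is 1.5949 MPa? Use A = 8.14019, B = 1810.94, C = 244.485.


T = B / (A - log10(P_sat * 760 / 0.101325)) - C
T = 1810.94 / (8.14019 - log10(1.5949 * 760 / 0.101325)) - 244.485
T = 201.3003 deg C
Convert to K: 201.3003 + 273.15 = 474.45 K
T = 474.45 K


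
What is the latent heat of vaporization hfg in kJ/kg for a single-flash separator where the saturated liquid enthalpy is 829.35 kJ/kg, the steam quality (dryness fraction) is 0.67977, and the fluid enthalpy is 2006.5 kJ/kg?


hfg = (h - hf) / x
hfg = (2006.5 - 829.35) / 0.67977
hfg = 1731.7 kJ/kg


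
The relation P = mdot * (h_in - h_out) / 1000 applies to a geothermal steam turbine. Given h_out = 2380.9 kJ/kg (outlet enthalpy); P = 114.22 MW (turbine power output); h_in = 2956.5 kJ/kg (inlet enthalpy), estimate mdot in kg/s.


mdot = P * 1000 / (h_in - h_out)
mdot = 114.22 * 1000 / (2956.5 - 2380.9)
mdot = 198.44 kg/s


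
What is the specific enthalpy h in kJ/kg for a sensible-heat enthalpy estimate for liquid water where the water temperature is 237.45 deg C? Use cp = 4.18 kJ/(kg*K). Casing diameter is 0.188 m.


h = cp * T
h = 4.18 * 237.45
h = 992.54 kJ/kg


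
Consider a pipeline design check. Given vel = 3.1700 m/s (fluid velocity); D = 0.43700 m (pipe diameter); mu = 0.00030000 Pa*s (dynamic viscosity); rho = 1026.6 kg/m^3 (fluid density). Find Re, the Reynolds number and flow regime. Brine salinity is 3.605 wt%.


Step 1: Re = rho*vel*D/mu = 1026.6*3.17*0.437/0.0003 = 4.7405e+06
Step 2: Re = 4.7405e+06 > 4000, so flow is turbulent.
Re = 4.7405e+06 (turbulent)


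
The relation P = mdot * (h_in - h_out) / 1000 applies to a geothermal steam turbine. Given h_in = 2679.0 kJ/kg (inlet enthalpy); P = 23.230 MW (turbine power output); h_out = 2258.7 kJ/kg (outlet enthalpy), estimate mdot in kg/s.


mdot = P * 1000 / (h_in - h_out)
mdot = 23.230 * 1000 / (2679.0 - 2258.7)
mdot = 55.270 kg/s


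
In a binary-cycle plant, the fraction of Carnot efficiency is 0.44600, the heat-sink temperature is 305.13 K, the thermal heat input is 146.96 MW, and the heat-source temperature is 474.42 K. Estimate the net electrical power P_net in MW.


Step 1: eta = (1 - Tc/Th)*f = (1 - 305.13/474.42)*0.446 = 0.1591487
Step 2: P_net = eta * Q_in = 0.1591487 * 146.96 = 23.388 MW
P_net = 23.388 MW


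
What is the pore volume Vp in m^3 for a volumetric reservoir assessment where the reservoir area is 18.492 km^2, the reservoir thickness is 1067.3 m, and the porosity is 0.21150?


Vp = A * 1e6 * hr * phi
Vp = 18.492 * 1e6 * 1067.3 * 0.21150
Vp = 4.1743e+09 m^3


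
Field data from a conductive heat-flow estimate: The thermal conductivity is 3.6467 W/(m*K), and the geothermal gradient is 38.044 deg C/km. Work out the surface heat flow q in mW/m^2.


q = k * grad / 1000
q = 3.6467 * 38.044 / 1000
q = 0.1387351 W/m^2
Convert: 0.1387351 W/m^2 * 1000.0 = 138.74 mW/m^2
q = 138.74 mW/m^2


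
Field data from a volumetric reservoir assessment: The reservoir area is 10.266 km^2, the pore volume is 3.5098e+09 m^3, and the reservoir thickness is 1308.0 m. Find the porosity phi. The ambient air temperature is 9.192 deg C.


phi = Vp / (A * 1e6 * hr)
phi = 3.5098e+09 / (10.266 * 1e6 * 1308.0)
phi = 0.26138


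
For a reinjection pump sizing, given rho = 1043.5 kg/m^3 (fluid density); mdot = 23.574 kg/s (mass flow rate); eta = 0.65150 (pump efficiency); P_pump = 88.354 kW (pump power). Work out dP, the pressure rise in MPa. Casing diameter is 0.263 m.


dP = P_pump * rho * eta / mdot
dP = 88.354 * 1043.5 * 0.65150 / 23.574
dP = 2548.002 kPa
Convert: 2548.002 kPa * 0.001 = 2.5480 MPa
dP = 2.5480 MPa


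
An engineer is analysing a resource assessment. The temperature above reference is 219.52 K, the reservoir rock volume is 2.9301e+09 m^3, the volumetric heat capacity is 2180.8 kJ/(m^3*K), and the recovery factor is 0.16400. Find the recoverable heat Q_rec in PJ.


Step 1: Q_s = Vr*rhoc*dT/1e12 = 2.9301e+09*2180.8*219.52/1e12 = 1402.724 PJ
Step 2: Q_rec = Q_s * RF = 1402.724 * 0.164 = 230.05 PJ
Q_rec = 230.05 PJ


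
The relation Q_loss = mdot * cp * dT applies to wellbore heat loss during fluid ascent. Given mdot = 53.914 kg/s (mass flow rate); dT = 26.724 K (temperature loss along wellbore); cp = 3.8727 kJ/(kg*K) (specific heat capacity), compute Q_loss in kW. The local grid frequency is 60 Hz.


Q_loss = mdot * cp * dT
Q_loss = 53.914 * 3.8727 * 26.724
Q_loss = 5579.8 kW


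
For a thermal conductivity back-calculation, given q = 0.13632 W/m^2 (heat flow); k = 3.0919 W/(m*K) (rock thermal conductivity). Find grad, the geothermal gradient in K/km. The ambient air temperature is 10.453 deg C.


grad = q / k * 1000
grad = 0.13632 / 3.0919 * 1000
grad = 44.08939 deg C/km
Convert: 44.08939 deg C/km * 1.0 = 44.089 K/km
grad = 44.089 K/km


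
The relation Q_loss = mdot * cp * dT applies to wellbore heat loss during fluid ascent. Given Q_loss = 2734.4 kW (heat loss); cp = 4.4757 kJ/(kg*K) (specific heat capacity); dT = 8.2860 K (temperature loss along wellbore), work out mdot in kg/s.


mdot = Q_loss / (cp * dT)
mdot = 2734.4 / (4.4757 * 8.2860)
mdot = 73.732 kg/s


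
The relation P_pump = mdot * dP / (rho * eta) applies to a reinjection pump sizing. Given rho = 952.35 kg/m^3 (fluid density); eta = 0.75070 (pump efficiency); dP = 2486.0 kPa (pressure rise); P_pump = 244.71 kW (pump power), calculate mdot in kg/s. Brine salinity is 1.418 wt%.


mdot = P_pump * rho * eta / dP
mdot = 244.71 * 952.35 * 0.75070 / 2486.0
mdot = 70.374 kg/s


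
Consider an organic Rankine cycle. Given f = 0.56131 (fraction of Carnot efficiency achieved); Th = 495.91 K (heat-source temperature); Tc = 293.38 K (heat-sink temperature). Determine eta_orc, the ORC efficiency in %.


eta_orc = (1 - Tc/Th) * f * 100
eta_orc = (1 - 293.38/495.91) * 0.56131 * 100
eta_orc = 22.924 %


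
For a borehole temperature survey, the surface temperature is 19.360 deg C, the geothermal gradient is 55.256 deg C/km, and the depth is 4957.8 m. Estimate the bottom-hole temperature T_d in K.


T_d = T_surf + grad * d / 1000
T_d = 19.360 + 55.256 * 4957.8 / 1000
T_d = 293.3082 deg C
Convert to K: 293.3082 + 273.15 = 566.46 K
T_d = 566.46 K


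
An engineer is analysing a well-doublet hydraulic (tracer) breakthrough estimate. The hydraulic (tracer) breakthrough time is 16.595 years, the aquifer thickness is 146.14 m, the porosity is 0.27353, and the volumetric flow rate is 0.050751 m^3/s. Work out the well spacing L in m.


L = sqrt(t_bt*365.25*86400*3*Qv / (pi*hr*phi))
L = sqrt(16.595*365.25*86400*3*0.050751 / (pi*146.14*0.27353))
L = 796.82 m


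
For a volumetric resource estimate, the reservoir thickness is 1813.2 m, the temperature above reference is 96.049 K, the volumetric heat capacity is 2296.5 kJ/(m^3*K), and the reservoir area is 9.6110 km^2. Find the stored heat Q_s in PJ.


Step 1: Vr = A*1e6*hr = 9.611*1e6*1813.2 = 1.742667e+10 m^3
Step 2: Q_s = Vr*rhoc*dT/1e12 = 1.742667e+10*2296.5*96.049/1e12 = 3843.9 PJ
Q_s = 3843.9 PJ


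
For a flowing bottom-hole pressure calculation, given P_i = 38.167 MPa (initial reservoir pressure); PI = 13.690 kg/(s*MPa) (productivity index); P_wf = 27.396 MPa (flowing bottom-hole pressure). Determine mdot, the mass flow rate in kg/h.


mdot = (P_i - P_wf) * PI
mdot = (38.167 - 27.396) * 13.690
mdot = 147.4550 kg/s
Convert: 147.4550 kg/s * 3600.0 = 5.3084e+05 kg/h
mdot = 5.3084e+05 kg/h


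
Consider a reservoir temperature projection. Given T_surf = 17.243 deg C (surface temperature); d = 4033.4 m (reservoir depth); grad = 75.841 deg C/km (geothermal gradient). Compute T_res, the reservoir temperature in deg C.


T_res = T_surf + grad * d / 1000
T_res = 17.243 + 75.841 * 4033.4 / 1000
T_res = 323.14 deg C


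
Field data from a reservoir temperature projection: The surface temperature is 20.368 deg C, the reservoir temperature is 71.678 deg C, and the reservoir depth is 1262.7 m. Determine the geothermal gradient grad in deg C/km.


grad = (T_res - T_surf) / d * 1000
grad = (71.678 - 20.368) / 1262.7 * 1000
grad = 40.635 deg C/km


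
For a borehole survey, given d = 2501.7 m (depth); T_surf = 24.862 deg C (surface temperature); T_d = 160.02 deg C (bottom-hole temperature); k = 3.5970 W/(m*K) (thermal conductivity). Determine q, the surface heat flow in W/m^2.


Step 1: grad = (T_d - T_surf)/d * 1000 = (160.02 - 24.862)/2501.7 * 1000 = 54.02646 deg C/km
Step 2: q = k * grad / 1000 = 3.597 * 54.02646 / 1000 = 0.19433 W/m^2
q = 0.19433 W/m^2


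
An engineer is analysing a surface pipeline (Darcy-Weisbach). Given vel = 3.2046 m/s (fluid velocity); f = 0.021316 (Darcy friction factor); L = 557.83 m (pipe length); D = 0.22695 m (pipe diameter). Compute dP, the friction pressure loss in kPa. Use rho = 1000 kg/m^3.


dP = f * (L/D) * (rho*vel^2/2) / 1000
dP = 0.021316 * (557.83/0.22695) * (1000*3.2046^2/2) / 1000
dP = 269.03 kPa


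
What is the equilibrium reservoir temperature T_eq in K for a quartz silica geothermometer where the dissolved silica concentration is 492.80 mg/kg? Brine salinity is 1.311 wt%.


T_eq = 1309 / (5.19 - log10(SiO2)) - 273.15
T_eq = 1309 / (5.19 - log10(492.80)) - 273.15
T_eq = 251.0099 deg C
Convert to K: 251.0099 + 273.15 = 524.16 K
T_eq = 524.16 K


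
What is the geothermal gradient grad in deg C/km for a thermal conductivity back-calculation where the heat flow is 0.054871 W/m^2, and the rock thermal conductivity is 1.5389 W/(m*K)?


grad = q / k * 1000
grad = 0.054871 / 1.5389 * 1000
grad = 35.656 deg C/km


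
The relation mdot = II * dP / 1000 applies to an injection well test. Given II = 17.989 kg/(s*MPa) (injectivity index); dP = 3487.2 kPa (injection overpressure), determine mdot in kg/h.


mdot = II * dP / 1000
mdot = 17.989 * 3487.2 / 1000
mdot = 62.73124 kg/s
Convert: 62.73124 kg/s * 3600.0 = 2.2583e+05 kg/h
mdot = 2.2583e+05 kg/h


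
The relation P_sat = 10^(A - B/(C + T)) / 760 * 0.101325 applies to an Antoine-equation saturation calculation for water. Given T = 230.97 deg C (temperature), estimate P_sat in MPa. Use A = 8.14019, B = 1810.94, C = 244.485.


P_sat = 10^(A - B/(C + T)) / 760 * 0.101325
P_sat = 10^(8.14019 - 1810.94/(244.485 + 230.97)) / 760 * 0.101325
P_sat = 2.8591 MPa


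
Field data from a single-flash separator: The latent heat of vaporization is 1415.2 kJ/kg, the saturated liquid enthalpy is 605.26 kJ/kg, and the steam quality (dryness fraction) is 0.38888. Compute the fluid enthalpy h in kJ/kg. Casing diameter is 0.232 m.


h = hf + x * hfg
h = 605.26 + 0.38888 * 1415.2
h = 1155.6 kJ/kg


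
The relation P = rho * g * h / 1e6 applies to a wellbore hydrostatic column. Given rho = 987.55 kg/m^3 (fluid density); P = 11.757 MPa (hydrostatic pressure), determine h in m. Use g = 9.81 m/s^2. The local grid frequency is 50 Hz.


h = P * 1e6 / (g * rho)
h = 11.757 * 1e6 / (9.81 * 987.55)
h = 1213.6 m


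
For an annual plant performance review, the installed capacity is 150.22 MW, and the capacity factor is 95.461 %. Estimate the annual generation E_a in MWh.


E_a = CF / 100 * cap * 8760
E_a = 95.461 / 100 * 150.22 * 8760
E_a = 1.2562e+06 MWh


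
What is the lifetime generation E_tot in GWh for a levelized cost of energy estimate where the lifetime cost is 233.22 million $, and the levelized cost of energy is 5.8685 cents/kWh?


E_tot = C_tot / LCOE * 100
E_tot = 233.22 / 5.8685 * 100
E_tot = 3974.1 GWh


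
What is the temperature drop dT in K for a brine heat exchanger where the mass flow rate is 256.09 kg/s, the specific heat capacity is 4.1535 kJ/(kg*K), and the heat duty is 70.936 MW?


dT = Q * 1000 / (mdot * cp)
dT = 70.936 * 1000 / (256.09 * 4.1535)
dT = 66.690 K


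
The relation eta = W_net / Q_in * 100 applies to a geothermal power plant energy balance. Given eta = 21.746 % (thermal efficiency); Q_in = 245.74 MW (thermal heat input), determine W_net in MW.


W_net = eta / 100 * Q_in
W_net = 21.746 / 100 * 245.74
W_net = 53.439 MW


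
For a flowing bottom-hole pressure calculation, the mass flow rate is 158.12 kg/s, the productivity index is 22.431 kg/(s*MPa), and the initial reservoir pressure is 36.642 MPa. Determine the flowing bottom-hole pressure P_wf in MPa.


P_wf = P_i - mdot / PI
P_wf = 36.642 - 158.12 / 22.431
P_wf = 29.593 MPa


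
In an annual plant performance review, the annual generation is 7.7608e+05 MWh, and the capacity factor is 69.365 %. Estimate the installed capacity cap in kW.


cap = E_a / (CF/100 * 8760)
cap = 7.7608e+05 / (69.365/100 * 8760)
cap = 127.7209 MW
Convert: 127.7209 MW * 1000.0 = 1.2772e+05 kW
cap = 1.2772e+05 kW


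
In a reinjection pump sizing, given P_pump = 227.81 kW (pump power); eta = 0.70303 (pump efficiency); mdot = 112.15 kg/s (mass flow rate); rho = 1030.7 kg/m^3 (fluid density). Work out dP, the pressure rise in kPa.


dP = P_pump * rho * eta / mdot
dP = 227.81 * 1030.7 * 0.70303 / 112.15
dP = 1471.9 kPa


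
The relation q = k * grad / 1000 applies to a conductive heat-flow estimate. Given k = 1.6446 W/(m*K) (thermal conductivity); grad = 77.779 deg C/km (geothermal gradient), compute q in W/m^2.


q = k * grad / 1000
q = 1.6446 * 77.779 / 1000
q = 0.12792 W/m^2


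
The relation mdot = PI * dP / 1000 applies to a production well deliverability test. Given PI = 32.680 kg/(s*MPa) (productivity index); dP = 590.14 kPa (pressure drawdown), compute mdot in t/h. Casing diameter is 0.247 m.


mdot = PI * dP / 1000
mdot = 32.680 * 590.14 / 1000
mdot = 19.28578 kg/s
Convert: 19.28578 kg/s * 3.6 = 69.429 t/h
mdot = 69.429 t/h


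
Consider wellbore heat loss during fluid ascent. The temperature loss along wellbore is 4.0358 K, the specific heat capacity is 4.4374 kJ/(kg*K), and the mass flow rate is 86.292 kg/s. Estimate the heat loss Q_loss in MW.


Q_loss = mdot * cp * dT
Q_loss = 86.292 * 4.4374 * 4.0358
Q_loss = 1545.357 kW
Convert: 1545.357 kW * 0.001 = 1.5454 MW
Q_loss = 1.5454 MW


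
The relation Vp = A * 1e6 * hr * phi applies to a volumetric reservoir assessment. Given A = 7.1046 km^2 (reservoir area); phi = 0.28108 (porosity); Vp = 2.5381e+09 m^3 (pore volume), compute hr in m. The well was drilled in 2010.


hr = Vp / (A * 1e6 * phi)
hr = 2.5381e+09 / (7.1046 * 1e6 * 0.28108)
hr = 1271.0 m


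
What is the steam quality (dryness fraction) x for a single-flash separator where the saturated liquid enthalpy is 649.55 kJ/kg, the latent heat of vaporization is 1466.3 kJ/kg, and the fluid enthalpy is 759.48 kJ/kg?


x = (h - hf) / hfg
x = (759.48 - 649.55) / 1466.3
x = 0.074971


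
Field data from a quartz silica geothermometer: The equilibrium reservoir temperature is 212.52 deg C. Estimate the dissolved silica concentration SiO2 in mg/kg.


SiO2 = 10^(5.19 - 1309/(T_eq + 273.15))
SiO2 = 10^(5.19 - 1309/(212.52 + 273.15))
SiO2 = 312.43 mg/kg


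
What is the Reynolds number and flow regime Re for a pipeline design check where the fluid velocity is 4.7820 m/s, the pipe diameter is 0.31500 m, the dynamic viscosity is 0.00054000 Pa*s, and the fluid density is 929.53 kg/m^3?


Step 1: Re = rho*vel*D/mu = 929.53*4.782*0.315/0.00054 = 2.5929e+06
Step 2: Re = 2.5929e+06 > 4000, so flow is turbulent.
Re = 2.5929e+06 (turbulent)


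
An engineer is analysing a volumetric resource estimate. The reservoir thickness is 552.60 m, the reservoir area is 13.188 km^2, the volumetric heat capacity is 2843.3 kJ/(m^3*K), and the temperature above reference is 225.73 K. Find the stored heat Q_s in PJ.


Step 1: Vr = A*1e6*hr = 13.188*1e6*552.6 = 7.287689e+09 m^3
Step 2: Q_s = Vr*rhoc*dT/1e12 = 7.287689e+09*2843.3*225.73/1e12 = 4677.4 PJ
Q_s = 4677.4 PJ


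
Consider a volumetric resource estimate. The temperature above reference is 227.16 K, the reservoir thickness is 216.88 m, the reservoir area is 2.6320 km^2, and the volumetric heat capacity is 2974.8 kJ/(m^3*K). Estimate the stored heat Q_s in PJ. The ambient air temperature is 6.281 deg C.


Step 1: Vr = A*1e6*hr = 2.632*1e6*216.88 = 5.708282e+08 m^3
Step 2: Q_s = Vr*rhoc*dT/1e12 = 5.708282e+08*2974.8*227.16/1e12 = 385.74 PJ
Q_s = 385.74 PJ


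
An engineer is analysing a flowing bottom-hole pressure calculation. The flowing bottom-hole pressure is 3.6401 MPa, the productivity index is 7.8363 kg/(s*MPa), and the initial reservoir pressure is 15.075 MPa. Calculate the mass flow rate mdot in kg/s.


mdot = (P_i - P_wf) * PI
mdot = (15.075 - 3.6401) * 7.8363
mdot = 89.607 kg/s


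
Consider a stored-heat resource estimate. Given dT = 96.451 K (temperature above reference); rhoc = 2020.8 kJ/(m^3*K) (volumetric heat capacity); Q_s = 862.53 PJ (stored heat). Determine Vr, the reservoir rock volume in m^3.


Vr = Q_s * 1e12 / (rhoc * dT)
Vr = 862.53 * 1e12 / (2020.8 * 96.451)
Vr = 4.4253e+09 m^3


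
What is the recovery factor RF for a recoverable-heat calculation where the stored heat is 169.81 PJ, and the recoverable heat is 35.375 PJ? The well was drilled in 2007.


RF = Q_rec / Q_s
RF = 35.375 / 169.81
RF = 0.20832


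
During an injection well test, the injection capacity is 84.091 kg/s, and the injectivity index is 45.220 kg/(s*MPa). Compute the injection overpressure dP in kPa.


dP = mdot * 1000 / II
dP = 84.091 * 1000 / 45.220
dP = 1859.6 kPa


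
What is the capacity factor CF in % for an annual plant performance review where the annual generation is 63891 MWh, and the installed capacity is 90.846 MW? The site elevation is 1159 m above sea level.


CF = E_a / (cap * 8760) * 100
CF = 63891 / (90.846 * 8760) * 100
CF = 8.0284 %


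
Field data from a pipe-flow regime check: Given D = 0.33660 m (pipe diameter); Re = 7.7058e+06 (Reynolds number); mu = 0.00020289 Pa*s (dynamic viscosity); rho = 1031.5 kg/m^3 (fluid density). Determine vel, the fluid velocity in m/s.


vel = Re * mu / (rho * D)
vel = 7.7058e+06 * 0.00020289 / (1031.5 * 0.33660)
vel = 4.5029 m/s


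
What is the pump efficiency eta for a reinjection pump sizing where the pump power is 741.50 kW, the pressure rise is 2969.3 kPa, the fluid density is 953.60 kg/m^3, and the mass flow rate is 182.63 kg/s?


eta = mdot * dP / (rho * P_pump)
eta = 182.63 * 2969.3 / (953.60 * 741.50)
eta = 0.76692


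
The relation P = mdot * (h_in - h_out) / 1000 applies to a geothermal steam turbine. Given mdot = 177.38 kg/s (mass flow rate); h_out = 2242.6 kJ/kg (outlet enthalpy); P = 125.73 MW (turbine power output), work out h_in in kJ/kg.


h_in = h_out + P * 1000 / mdot
h_in = 2242.6 + 125.73 * 1000 / 177.38
h_in = 2951.4 kJ/kg


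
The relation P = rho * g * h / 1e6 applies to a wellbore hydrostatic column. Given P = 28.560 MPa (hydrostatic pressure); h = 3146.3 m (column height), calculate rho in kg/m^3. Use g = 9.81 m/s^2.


rho = P * 1e6 / (g * h)
rho = 28.560 * 1e6 / (9.81 * 3146.3)
rho = 925.31 kg/m^3


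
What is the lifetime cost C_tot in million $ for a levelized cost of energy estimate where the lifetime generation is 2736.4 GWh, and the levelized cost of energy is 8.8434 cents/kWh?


C_tot = LCOE / 100 * E_tot
C_tot = 8.8434 / 100 * 2736.4
C_tot = 241.99 million $


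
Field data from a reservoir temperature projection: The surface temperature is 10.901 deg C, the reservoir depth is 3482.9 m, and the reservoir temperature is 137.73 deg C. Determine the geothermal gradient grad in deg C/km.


grad = (T_res - T_surf) / d * 1000
grad = (137.73 - 10.901) / 3482.9 * 1000
grad = 36.415 deg C/km


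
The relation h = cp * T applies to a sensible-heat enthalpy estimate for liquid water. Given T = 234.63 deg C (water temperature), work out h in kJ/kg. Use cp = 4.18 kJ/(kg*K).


h = cp * T
h = 4.18 * 234.63
h = 980.75 kJ/kg


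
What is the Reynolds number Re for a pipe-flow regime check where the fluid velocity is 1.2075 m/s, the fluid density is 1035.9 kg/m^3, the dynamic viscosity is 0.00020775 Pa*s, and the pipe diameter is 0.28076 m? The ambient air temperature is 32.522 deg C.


Re = rho * vel * D / mu
Re = 1035.9 * 1.2075 * 0.28076 / 0.00020775
Re = 1.6904e+06


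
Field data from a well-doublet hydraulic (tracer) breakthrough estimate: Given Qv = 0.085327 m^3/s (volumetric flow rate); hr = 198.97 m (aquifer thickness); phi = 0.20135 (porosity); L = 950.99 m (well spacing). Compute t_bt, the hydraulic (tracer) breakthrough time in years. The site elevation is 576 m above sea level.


t_bt = pi * hr * phi * L^2 / (3 * Qv) / (365.25*86400)
t_bt = pi * 198.97 * 0.20135 * 950.99^2 / (3 * 0.085327) / (365.25*86400)
t_bt = 14.091 years


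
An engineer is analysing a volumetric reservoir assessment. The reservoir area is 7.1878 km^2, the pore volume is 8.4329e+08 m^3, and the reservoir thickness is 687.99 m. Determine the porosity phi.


phi = Vp / (A * 1e6 * hr)
phi = 8.4329e+08 / (7.1878 * 1e6 * 687.99)
phi = 0.17053


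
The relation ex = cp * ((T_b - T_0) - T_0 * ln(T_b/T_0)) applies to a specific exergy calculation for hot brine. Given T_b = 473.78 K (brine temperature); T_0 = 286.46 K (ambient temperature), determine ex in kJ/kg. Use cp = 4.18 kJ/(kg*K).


ex = cp * ((T_b - T_0) - T_0 * ln(T_b/T_0))
ex = 4.18 * ((473.78 - 286.46) - 286.46 * ln(473.78/286.46))
ex = 180.53 kJ/kg


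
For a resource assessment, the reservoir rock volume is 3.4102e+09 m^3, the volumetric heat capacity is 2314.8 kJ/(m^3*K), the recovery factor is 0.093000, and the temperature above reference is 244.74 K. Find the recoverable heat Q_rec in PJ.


Step 1: Q_s = Vr*rhoc*dT/1e12 = 3.4102e+09*2314.8*244.74/1e12 = 1931.961 PJ
Step 2: Q_rec = Q_s * RF = 1931.961 * 0.093 = 179.67 PJ
Q_rec = 179.67 PJ


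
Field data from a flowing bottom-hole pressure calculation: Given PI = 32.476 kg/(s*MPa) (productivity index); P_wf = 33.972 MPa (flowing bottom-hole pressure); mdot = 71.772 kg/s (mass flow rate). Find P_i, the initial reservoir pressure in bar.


P_i = P_wf + mdot / PI
P_i = 33.972 + 71.772 / 32.476
P_i = 36.18200 MPa
Convert: 36.18200 MPa * 10.0 = 361.82 bar
P_i = 361.82 bar


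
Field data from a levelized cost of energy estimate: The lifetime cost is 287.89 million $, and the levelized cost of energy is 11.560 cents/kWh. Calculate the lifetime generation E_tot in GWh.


E_tot = C_tot / LCOE * 100
E_tot = 287.89 / 11.560 * 100
E_tot = 2490.4 GWh


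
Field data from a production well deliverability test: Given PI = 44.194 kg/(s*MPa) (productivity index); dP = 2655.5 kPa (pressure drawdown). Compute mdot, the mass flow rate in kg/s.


mdot = PI * dP / 1000
mdot = 44.194 * 2655.5 / 1000
mdot = 117.36 kg/s


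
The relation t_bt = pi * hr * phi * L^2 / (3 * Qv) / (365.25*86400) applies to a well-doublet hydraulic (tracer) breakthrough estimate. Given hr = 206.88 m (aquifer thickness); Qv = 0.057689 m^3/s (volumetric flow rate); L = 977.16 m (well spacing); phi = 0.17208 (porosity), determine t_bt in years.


t_bt = pi * hr * phi * L^2 / (3 * Qv) / (365.25*86400)
t_bt = pi * 206.88 * 0.17208 * 977.16^2 / (3 * 0.057689) / (365.25*86400)
t_bt = 19.553 years


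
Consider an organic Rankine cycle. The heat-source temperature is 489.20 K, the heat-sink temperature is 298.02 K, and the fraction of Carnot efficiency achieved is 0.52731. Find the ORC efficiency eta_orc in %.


eta_orc = (1 - Tc/Th) * f * 100
eta_orc = (1 - 298.02/489.20) * 0.52731 * 100
eta_orc = 20.607 %


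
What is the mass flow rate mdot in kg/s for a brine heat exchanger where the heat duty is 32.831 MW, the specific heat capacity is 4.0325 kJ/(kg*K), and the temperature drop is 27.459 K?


mdot = Q * 1000 / (cp * dT)
mdot = 32.831 * 1000 / (4.0325 * 27.459)
mdot = 296.50 kg/s


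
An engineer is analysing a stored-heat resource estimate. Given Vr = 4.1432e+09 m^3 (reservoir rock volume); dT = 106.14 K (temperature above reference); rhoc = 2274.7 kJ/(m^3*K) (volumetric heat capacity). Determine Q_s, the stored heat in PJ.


Q_s = Vr * rhoc * dT / 1e12
Q_s = 4.1432e+09 * 2274.7 * 106.14 / 1e12
Q_s = 1000.3 PJ


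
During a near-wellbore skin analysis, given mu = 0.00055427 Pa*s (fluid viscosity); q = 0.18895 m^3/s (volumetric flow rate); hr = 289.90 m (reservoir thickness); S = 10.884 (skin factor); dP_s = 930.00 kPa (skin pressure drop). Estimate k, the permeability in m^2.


k = S*q*mu / (2*pi*dP_s*1000*hr)
k = 10.884*0.18895*0.00055427 / (2*pi*930.00*1000*289.90)
k = 6.7289e-13 m^2


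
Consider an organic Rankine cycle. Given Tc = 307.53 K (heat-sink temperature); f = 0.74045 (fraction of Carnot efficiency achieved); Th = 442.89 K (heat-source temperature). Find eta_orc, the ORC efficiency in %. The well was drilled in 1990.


eta_orc = (1 - Tc/Th) * f * 100
eta_orc = (1 - 307.53/442.89) * 0.74045 * 100
eta_orc = 22.630 %


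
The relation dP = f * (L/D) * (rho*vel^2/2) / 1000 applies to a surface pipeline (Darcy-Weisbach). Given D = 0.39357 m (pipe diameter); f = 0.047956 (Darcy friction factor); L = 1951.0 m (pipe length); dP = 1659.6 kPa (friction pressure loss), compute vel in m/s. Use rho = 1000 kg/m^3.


vel = sqrt(dP*1000*2*D / (f*L*rho))
vel = sqrt(1659.6*1000*2*0.39357 / (0.047956*1951.0*1000))
vel = 3.7366 m/s


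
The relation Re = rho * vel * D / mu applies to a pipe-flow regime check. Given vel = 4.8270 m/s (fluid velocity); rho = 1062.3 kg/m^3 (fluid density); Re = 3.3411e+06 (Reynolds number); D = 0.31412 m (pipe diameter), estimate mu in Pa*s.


mu = rho * vel * D / Re
mu = 1062.3 * 4.8270 * 0.31412 / 3.3411e+06
mu = 0.00048209 Pa*s


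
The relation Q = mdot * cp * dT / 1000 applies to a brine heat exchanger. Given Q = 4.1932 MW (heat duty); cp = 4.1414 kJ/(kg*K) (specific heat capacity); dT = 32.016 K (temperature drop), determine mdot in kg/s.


mdot = Q * 1000 / (cp * dT)
mdot = 4.1932 * 1000 / (4.1414 * 32.016)
mdot = 31.625 kg/s


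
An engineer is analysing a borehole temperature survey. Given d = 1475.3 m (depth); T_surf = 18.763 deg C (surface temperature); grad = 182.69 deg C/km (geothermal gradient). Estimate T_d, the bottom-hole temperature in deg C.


T_d = T_surf + grad * d / 1000
T_d = 18.763 + 182.69 * 1475.3 / 1000
T_d = 288.29 deg C


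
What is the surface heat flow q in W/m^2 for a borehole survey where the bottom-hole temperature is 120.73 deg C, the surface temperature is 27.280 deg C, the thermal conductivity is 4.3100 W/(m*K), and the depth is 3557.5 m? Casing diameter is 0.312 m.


Step 1: grad = (T_d - T_surf)/d * 1000 = (120.73 - 27.28)/3557.5 * 1000 = 26.26845 deg C/km
Step 2: q = k * grad / 1000 = 4.31 * 26.26845 / 1000 = 0.11322 W/m^2
q = 0.11322 W/m^2


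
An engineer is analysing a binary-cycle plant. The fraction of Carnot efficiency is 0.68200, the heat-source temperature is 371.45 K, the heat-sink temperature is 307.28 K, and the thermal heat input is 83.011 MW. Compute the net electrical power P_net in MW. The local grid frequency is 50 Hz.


Step 1: eta = (1 - Tc/Th)*f = (1 - 307.28/371.45)*0.682 = 0.1178192
Step 2: P_net = eta * Q_in = 0.1178192 * 83.011 = 9.7803 MW
P_net = 9.7803 MW


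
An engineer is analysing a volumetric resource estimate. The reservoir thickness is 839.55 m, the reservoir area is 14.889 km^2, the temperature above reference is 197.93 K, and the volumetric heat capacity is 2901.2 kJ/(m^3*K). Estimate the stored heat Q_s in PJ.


Step 1: Vr = A*1e6*hr = 14.889*1e6*839.55 = 1.250006e+10 m^3
Step 2: Q_s = Vr*rhoc*dT/1e12 = 1.250006e+10*2901.2*197.93/1e12 = 7178.0 PJ
Q_s = 7178.0 PJ


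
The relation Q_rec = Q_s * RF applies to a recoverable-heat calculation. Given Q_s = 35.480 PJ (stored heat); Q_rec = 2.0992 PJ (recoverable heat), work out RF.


RF = Q_rec / Q_s
RF = 2.0992 / 35.480
RF = 0.059166


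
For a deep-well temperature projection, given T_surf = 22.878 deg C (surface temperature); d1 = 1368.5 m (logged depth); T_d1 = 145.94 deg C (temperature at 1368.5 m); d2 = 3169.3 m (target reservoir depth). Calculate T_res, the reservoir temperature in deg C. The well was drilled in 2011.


Step 1: grad = (T_d1 - T_surf)/d1 * 1000 = (145.94 - 22.878)/1368.5 * 1000 = 89.92474 deg C/km
Step 2: T_res = T_surf + grad*d2/1000 = 22.878 + 89.92474*3169.3/1000 = 307.88 deg C
T_res = 307.88 deg C


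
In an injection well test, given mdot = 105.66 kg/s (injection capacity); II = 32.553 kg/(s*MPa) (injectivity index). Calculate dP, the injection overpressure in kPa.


dP = mdot * 1000 / II
dP = 105.66 * 1000 / 32.553
dP = 3245.8 kPa


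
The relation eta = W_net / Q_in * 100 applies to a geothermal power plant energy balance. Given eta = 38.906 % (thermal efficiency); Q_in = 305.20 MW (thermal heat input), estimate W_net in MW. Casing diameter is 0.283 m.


W_net = eta / 100 * Q_in
W_net = 38.906 / 100 * 305.20
W_net = 118.74 MW


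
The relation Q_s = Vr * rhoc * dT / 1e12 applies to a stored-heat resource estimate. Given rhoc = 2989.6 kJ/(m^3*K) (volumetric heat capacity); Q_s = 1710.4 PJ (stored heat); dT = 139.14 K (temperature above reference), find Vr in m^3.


Vr = Q_s * 1e12 / (rhoc * dT)
Vr = 1710.4 * 1e12 / (2989.6 * 139.14)
Vr = 4.1118e+09 m^3


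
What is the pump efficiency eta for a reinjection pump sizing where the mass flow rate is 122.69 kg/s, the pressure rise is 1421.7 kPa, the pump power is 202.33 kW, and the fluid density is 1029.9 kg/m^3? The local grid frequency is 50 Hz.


eta = mdot * dP / (rho * P_pump)
eta = 122.69 * 1421.7 / (1029.9 * 202.33)
eta = 0.83707


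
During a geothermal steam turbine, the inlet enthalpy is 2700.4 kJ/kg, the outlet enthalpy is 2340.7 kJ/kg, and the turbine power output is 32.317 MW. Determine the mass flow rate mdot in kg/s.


mdot = P * 1000 / (h_in - h_out)
mdot = 32.317 * 1000 / (2700.4 - 2340.7)
mdot = 89.844 kg/s


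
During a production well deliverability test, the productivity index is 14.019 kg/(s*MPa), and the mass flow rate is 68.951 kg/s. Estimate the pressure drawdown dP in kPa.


dP = mdot * 1000 / PI
dP = 68.951 * 1000 / 14.019
dP = 4918.4 kPa


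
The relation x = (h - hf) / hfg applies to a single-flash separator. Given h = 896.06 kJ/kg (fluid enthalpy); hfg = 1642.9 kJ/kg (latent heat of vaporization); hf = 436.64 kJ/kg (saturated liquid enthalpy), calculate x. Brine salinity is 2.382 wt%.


x = (h - hf) / hfg
x = (896.06 - 436.64) / 1642.9
x = 0.27964


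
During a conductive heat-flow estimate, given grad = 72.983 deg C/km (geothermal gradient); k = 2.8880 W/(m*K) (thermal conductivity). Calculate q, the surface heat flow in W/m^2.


q = k * grad / 1000
q = 2.8880 * 72.983 / 1000
q = 0.21077 W/m^2


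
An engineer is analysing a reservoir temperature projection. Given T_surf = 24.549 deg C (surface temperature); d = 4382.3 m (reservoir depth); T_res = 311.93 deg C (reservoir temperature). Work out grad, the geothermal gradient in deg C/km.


grad = (T_res - T_surf) / d * 1000
grad = (311.93 - 24.549) / 4382.3 * 1000
grad = 65.578 deg C/km


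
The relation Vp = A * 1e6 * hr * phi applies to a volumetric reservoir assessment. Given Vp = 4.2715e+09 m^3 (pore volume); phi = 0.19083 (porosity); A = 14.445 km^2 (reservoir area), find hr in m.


hr = Vp / (A * 1e6 * phi)
hr = 4.2715e+09 / (14.445 * 1e6 * 0.19083)
hr = 1549.6 m


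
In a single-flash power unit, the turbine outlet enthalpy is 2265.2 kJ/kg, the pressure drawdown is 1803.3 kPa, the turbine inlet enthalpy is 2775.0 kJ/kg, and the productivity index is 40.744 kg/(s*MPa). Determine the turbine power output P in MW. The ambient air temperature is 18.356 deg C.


Step 1: mdot = PI * dP / 1000 = 40.744 * 1803.3 / 1000 = 73.47366 kg/s
Step 2: P = mdot*(h_in - h_out)/1000 = 73.47366*(2775.0 - 2265.2)/1000 = 37.457 MW
P = 37.457 MW


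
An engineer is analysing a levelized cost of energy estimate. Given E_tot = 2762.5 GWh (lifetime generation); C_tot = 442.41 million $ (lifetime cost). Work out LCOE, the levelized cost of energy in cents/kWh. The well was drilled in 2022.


LCOE = C_tot / E_tot * 100
LCOE = 442.41 / 2762.5 * 100
LCOE = 16.015 cents/kWh


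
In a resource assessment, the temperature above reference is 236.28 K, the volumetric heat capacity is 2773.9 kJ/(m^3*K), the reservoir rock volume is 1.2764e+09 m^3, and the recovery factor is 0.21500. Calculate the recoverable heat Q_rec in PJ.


Step 1: Q_s = Vr*rhoc*dT/1e12 = 1.2764e+09*2773.9*236.28/1e12 = 836.5744 PJ
Step 2: Q_rec = Q_s * RF = 836.5744 * 0.215 = 179.86 PJ
Q_rec = 179.86 PJ


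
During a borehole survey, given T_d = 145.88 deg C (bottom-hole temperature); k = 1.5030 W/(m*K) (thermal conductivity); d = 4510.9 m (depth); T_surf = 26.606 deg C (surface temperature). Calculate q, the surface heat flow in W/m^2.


Step 1: grad = (T_d - T_surf)/d * 1000 = (145.88 - 26.606)/4510.9 * 1000 = 26.44129 deg C/km
Step 2: q = k * grad / 1000 = 1.503 * 26.44129 / 1000 = 0.039741 W/m^2
q = 0.039741 W/m^2


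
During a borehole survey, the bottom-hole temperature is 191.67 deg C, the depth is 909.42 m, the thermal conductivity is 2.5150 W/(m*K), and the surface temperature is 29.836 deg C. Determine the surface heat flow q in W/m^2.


Step 1: grad = (T_d - T_surf)/d * 1000 = (191.67 - 29.836)/909.42 * 1000 = 177.9530 deg C/km
Step 2: q = k * grad / 1000 = 2.515 * 177.9530 / 1000 = 0.44755 W/m^2
q = 0.44755 W/m^2


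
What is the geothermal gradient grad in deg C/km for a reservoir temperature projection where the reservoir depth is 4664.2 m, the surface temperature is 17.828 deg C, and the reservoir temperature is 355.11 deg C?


grad = (T_res - T_surf) / d * 1000
grad = (355.11 - 17.828) / 4664.2 * 1000
grad = 72.313 deg C/km


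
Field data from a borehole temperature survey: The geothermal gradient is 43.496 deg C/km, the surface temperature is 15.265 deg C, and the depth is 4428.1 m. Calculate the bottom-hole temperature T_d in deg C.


T_d = T_surf + grad * d / 1000
T_d = 15.265 + 43.496 * 4428.1 / 1000
T_d = 207.87 deg C


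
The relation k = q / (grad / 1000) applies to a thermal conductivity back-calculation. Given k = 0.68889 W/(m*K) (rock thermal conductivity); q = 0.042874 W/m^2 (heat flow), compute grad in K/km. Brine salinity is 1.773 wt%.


grad = q / k * 1000
grad = 0.042874 / 0.68889 * 1000
grad = 62.23635 deg C/km
Convert: 62.23635 deg C/km * 1.0 = 62.236 K/km
grad = 62.236 K/km


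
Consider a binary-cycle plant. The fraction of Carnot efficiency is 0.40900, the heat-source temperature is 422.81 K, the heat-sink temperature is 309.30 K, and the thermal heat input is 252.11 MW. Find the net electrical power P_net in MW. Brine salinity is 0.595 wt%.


Step 1: eta = (1 - Tc/Th)*f = (1 - 309.3/422.81)*0.409 = 0.1098025
Step 2: P_net = eta * Q_in = 0.1098025 * 252.11 = 27.682 MW
P_net = 27.682 MW


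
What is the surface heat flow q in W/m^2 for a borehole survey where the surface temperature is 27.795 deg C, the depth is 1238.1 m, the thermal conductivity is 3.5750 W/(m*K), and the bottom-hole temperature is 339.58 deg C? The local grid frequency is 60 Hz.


Step 1: grad = (T_d - T_surf)/d * 1000 = (339.58 - 27.795)/1238.1 * 1000 = 251.8254 deg C/km
Step 2: q = k * grad / 1000 = 3.575 * 251.8254 / 1000 = 0.90028 W/m^2
q = 0.90028 W/m^2


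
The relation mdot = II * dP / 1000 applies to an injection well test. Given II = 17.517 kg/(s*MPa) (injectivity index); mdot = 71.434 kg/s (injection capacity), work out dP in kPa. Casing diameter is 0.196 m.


dP = mdot * 1000 / II
dP = 71.434 * 1000 / 17.517
dP = 4078.0 kPa


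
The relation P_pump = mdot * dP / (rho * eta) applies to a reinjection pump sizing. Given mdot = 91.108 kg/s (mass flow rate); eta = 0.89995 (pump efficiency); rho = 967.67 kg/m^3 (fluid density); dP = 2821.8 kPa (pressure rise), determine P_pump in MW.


P_pump = mdot * dP / (rho * eta)
P_pump = 91.108 * 2821.8 / (967.67 * 0.89995)
P_pump = 295.2141 kW
Convert: 295.2141 kW * 0.001 = 0.29521 MW
P_pump = 0.29521 MW


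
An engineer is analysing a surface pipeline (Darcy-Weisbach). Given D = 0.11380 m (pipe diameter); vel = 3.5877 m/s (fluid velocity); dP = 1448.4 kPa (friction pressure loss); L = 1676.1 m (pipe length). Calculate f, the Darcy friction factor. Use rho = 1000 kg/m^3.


f = dP*1000 / ((L/D)*(rho*vel^2/2))
f = 1448.4*1000 / ((1676.1/0.11380)*(1000*3.5877^2/2))
f = 0.015280


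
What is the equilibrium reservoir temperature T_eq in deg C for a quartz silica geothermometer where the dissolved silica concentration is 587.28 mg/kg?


T_eq = 1309 / (5.19 - log10(SiO2)) - 273.15
T_eq = 1309 / (5.19 - log10(587.28)) - 273.15
T_eq = 267.50 deg C


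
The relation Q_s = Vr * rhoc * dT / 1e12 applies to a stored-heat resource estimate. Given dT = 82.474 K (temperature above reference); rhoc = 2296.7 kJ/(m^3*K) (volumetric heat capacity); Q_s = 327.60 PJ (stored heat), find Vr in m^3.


Vr = Q_s * 1e12 / (rhoc * dT)
Vr = 327.60 * 1e12 / (2296.7 * 82.474)
Vr = 1.7295e+09 m^3


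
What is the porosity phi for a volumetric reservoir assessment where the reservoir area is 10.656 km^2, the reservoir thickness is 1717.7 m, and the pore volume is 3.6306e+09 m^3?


phi = Vp / (A * 1e6 * hr)
phi = 3.6306e+09 / (10.656 * 1e6 * 1717.7)
phi = 0.19835


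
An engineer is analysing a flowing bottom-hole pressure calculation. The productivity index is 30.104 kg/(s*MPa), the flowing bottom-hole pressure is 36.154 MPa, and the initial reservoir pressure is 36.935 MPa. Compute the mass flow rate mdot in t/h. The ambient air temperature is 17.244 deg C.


mdot = (P_i - P_wf) * PI
mdot = (36.935 - 36.154) * 30.104
mdot = 23.51122 kg/s
Convert: 23.51122 kg/s * 3.6 = 84.640 t/h
mdot = 84.640 t/h


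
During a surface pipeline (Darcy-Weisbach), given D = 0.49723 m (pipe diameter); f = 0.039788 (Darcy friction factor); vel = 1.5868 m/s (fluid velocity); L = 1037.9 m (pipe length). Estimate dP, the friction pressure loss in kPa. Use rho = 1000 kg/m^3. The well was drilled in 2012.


dP = f * (L/D) * (rho*vel^2/2) / 1000
dP = 0.039788 * (1037.9/0.49723) * (1000*1.5868^2/2) / 1000
dP = 104.56 kPa


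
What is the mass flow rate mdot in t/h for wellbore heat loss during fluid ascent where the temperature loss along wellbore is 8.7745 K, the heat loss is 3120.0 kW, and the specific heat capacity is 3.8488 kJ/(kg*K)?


mdot = Q_loss / (cp * dT)
mdot = 3120.0 / (3.8488 * 8.7745)
mdot = 92.38615 kg/s
Convert: 92.38615 kg/s * 3.6 = 332.59 t/h
mdot = 332.59 t/h


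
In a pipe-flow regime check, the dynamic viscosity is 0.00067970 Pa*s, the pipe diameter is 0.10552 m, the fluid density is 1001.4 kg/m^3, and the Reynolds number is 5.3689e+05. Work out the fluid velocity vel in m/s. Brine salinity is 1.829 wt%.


vel = Re * mu / (rho * D)
vel = 5.3689e+05 * 0.00067970 / (1001.4 * 0.10552)
vel = 3.4535 m/s
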